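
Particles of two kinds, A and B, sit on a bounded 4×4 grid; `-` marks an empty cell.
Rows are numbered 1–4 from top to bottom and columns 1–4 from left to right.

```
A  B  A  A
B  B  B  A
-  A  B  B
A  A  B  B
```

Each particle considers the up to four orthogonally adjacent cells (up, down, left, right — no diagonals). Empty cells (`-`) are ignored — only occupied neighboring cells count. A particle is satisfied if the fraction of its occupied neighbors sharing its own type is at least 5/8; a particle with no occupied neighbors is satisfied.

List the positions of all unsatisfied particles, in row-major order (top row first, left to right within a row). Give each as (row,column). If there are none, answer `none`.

(1,1), (1,2), (1,3), (2,1), (2,3), (2,4), (3,2)

Row 1: (1,1)A 0/2 not · (1,2)B 1/3 not · (1,3)A 1/3 not · (1,4)A 2/2 satisfied
Row 2: (2,1)B 1/2 not · (2,2)B 3/4 satisfied · (2,3)B 2/4 not · (2,4)A 1/3 not
Row 3: (3,2)A 1/3 not · (3,3)B 3/4 satisfied · (3,4)B 2/3 satisfied
Row 4: (4,1)A 1/1 satisfied · (4,2)A 2/3 satisfied · (4,3)B 2/3 satisfied · (4,4)B 2/2 satisfied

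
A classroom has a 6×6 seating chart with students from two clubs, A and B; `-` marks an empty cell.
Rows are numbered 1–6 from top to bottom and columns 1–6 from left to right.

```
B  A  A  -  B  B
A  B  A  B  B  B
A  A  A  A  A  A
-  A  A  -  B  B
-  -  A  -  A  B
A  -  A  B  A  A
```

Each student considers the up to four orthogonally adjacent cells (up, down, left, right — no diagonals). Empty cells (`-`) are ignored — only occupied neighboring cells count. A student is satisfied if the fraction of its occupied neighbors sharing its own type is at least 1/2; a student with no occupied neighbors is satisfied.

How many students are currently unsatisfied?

Row 1: (1,1)B 0/2 ✗ · (1,2)A 1/3 ✗ · (1,3)A 2/2 ✓ · (1,5)B 2/2 ✓ · (1,6)B 2/2 ✓
Row 2: (2,1)A 1/3 ✗ · (2,2)B 0/4 ✗ · (2,3)A 2/4 ✓ · (2,4)B 1/3 ✗ · (2,5)B 3/4 ✓ · (2,6)B 2/3 ✓
Row 3: (3,1)A 2/2 ✓ · (3,2)A 3/4 ✓ · (3,3)A 4/4 ✓ · (3,4)A 2/3 ✓ · (3,5)A 2/4 ✓ · (3,6)A 1/3 ✗
Row 4: (4,2)A 2/2 ✓ · (4,3)A 3/3 ✓ · (4,5)B 1/3 ✗ · (4,6)B 2/3 ✓
Row 5: (5,3)A 2/2 ✓ · (5,5)A 1/3 ✗ · (5,6)B 1/3 ✗
Row 6: (6,1)A 0/0 ✓ · (6,3)A 1/2 ✓ · (6,4)B 0/2 ✗ · (6,5)A 2/3 ✓ · (6,6)A 1/2 ✓
Unsatisfied: (1,1), (1,2), (2,1), (2,2), (2,4), (3,6), (4,5), (5,5), (5,6), (6,4) — 10 in total.

10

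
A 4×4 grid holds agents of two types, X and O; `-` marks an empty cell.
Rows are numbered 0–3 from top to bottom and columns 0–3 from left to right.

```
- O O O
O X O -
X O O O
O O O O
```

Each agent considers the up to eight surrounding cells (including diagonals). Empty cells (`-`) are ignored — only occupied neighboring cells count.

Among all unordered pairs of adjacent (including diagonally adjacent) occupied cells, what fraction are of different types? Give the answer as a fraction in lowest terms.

5/17

Scan each occupied cell's neighbors to the right and below (and the two forward diagonals) so each pair is counted once.
Row 0: O(0,1)–O(0,2)= O(0,1)–X(1,1)≠ O(0,1)–O(1,2)= O(0,1)–O(1,0)= O(0,2)–O(0,3)= O(0,2)–O(1,2)= O(0,2)–X(1,1)≠ O(0,3)–O(1,2)=  → 2/8 unlike.
Row 1: O(1,0)–X(1,1)≠ O(1,0)–X(2,0)≠ O(1,0)–O(2,1)= X(1,1)–O(1,2)≠ X(1,1)–O(2,1)≠ X(1,1)–O(2,2)≠ X(1,1)–X(2,0)= O(1,2)–O(2,2)= O(1,2)–O(2,3)= O(1,2)–O(2,1)=  → 5/10 unlike.
Row 2: X(2,0)–O(2,1)≠ X(2,0)–O(3,0)≠ X(2,0)–O(3,1)≠ O(2,1)–O(2,2)= O(2,1)–O(3,1)= O(2,1)–O(3,2)= O(2,1)–O(3,0)= O(2,2)–O(2,3)= O(2,2)–O(3,2)= O(2,2)–O(3,3)= O(2,2)–O(3,1)= O(2,3)–O(3,3)= O(2,3)–O(3,2)=  → 3/13 unlike.
Row 3: O(3,0)–O(3,1)= O(3,1)–O(3,2)= O(3,2)–O(3,3)=  → 0/3 unlike.
Total adjacent occupied pairs: 34; unlike-type pairs: 10.
10/34 reduces to 5/17.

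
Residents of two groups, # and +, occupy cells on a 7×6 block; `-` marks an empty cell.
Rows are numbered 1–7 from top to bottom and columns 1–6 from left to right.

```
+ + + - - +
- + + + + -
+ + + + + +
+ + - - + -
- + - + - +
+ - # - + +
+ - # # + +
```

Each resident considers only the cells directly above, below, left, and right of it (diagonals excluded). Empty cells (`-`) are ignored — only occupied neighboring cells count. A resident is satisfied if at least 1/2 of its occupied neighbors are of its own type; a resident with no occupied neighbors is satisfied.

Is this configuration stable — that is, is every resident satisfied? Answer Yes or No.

Yes

Row 1: (1,1)+ 1/1 satisfied · (1,2)+ 3/3 satisfied · (1,3)+ 2/2 satisfied · (1,6)+ 0/0 satisfied
Row 2: (2,2)+ 3/3 satisfied · (2,3)+ 4/4 satisfied · (2,4)+ 3/3 satisfied · (2,5)+ 2/2 satisfied
Row 3: (3,1)+ 2/2 satisfied · (3,2)+ 4/4 satisfied · (3,3)+ 3/3 satisfied · (3,4)+ 3/3 satisfied · (3,5)+ 4/4 satisfied · (3,6)+ 1/1 satisfied
Row 4: (4,1)+ 2/2 satisfied · (4,2)+ 3/3 satisfied · (4,5)+ 1/1 satisfied
Row 5: (5,2)+ 1/1 satisfied · (5,4)+ 0/0 satisfied · (5,6)+ 1/1 satisfied
Row 6: (6,1)+ 1/1 satisfied · (6,3)# 1/1 satisfied · (6,5)+ 2/2 satisfied · (6,6)+ 3/3 satisfied
Row 7: (7,1)+ 1/1 satisfied · (7,3)# 2/2 satisfied · (7,4)# 1/2 satisfied · (7,5)+ 2/3 satisfied · (7,6)+ 2/2 satisfied
All meet the threshold, so the configuration is stable.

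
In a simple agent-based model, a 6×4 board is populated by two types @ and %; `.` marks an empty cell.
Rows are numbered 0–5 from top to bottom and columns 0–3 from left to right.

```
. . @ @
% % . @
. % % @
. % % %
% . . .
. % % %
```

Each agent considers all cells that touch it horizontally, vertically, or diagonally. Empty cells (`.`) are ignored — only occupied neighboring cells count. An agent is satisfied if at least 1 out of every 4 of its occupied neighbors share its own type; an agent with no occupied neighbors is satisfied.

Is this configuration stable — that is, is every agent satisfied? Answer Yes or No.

Yes

(0,2)@ 2/3 ✓
(0,3)@ 2/2 ✓
(1,0)% 2/2 ✓
(1,1)% 3/4 ✓
(1,3)@ 3/4 ✓
(2,1)% 5/5 ✓
(2,2)% 5/7 ✓
(2,3)@ 1/4 ✓
(3,1)% 4/4 ✓
(3,2)% 4/5 ✓
(3,3)% 2/3 ✓
(4,0)% 2/2 ✓
(5,1)% 2/2 ✓
(5,2)% 2/2 ✓
(5,3)% 1/1 ✓
All meet the threshold, so the configuration is stable.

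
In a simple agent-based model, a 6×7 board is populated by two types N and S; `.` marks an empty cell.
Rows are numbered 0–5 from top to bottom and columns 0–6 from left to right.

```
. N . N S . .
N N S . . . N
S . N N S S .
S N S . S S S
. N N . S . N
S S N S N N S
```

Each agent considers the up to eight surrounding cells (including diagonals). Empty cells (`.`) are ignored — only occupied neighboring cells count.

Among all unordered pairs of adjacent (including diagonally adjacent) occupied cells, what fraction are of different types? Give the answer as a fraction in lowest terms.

Scan each occupied cell's neighbors to the right and below (and the two forward diagonals) so each pair is counted once.
From row 0: 3 unlike of 5 pairs (running 3/5).
From row 1: 6 unlike of 8 pairs (running 9/13).
From row 2: 5 unlike of 14 pairs (running 14/27).
From row 3: 7 unlike of 13 pairs (running 21/40).
From row 4: 7 unlike of 12 pairs (running 28/52).
From row 5: 4 unlike of 6 pairs (running 32/58).
Total adjacent occupied pairs: 58; unlike-type pairs: 32.
32/58 reduces to 16/29.

16/29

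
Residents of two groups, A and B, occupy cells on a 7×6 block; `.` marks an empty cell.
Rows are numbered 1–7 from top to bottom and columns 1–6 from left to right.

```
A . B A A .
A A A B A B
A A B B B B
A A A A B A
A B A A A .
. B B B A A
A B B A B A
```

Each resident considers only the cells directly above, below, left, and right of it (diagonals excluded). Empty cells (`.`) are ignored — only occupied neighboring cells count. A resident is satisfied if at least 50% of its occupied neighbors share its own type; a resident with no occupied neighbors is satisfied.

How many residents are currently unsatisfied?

(1,1)A 1/1 satisfied
(1,3)B 0/2 not
(1,4)A 1/3 not
(1,5)A 2/2 satisfied
(2,1)A 3/3 satisfied
(2,2)A 3/3 satisfied
(2,3)A 1/4 not
(2,4)B 1/4 not
(2,5)A 1/4 not
(2,6)B 1/2 satisfied
(3,1)A 3/3 satisfied
(3,2)A 3/4 satisfied
(3,3)B 1/4 not
(3,4)B 3/4 satisfied
(3,5)B 3/4 satisfied
(3,6)B 2/3 satisfied
(4,1)A 3/3 satisfied
(4,2)A 3/4 satisfied
(4,3)A 3/4 satisfied
(4,4)A 2/4 satisfied
(4,5)B 1/4 not
(4,6)A 0/2 not
(5,1)A 1/2 satisfied
(5,2)B 1/4 not
(5,3)A 2/4 satisfied
(5,4)A 3/4 satisfied
(5,5)A 2/3 satisfied
(6,2)B 3/3 satisfied
(6,3)B 3/4 satisfied
(6,4)B 1/4 not
(6,5)A 2/4 satisfied
(6,6)A 2/2 satisfied
(7,1)A 0/1 not
(7,2)B 2/3 satisfied
(7,3)B 2/3 satisfied
(7,4)A 0/3 not
(7,5)B 0/3 not
(7,6)A 1/2 satisfied
Unsatisfied: (1,3), (1,4), (2,3), (2,4), (2,5), (3,3), (4,5), (4,6), (5,2), (6,4), (7,1), (7,4), (7,5) — 13 in total.

13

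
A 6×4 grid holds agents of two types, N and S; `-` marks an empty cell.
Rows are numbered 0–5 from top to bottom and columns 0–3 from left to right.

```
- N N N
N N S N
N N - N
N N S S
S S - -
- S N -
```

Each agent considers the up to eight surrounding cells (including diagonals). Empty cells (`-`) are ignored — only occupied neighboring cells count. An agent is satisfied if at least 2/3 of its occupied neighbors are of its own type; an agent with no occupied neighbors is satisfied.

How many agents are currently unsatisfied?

9

Row 0: (0,1)N 3/4 ok · (0,2)N 4/5 ok · (0,3)N 2/3 ok
Row 1: (1,0)N 4/4 ok · (1,1)N 5/6 ok · (1,2)S 0/7 unhappy · (1,3)N 3/4 ok
Row 2: (2,0)N 5/5 ok · (2,1)N 5/7 ok · (2,3)N 1/4 unhappy
Row 3: (3,0)N 3/5 unhappy · (3,1)N 3/6 unhappy · (3,2)S 2/5 unhappy · (3,3)S 1/2 unhappy
Row 4: (4,0)S 2/4 unhappy · (4,1)S 3/6 unhappy
Row 5: (5,1)S 2/3 ok · (5,2)N 0/2 unhappy
Unsatisfied: (1,2), (2,3), (3,0), (3,1), (3,2), (3,3), (4,0), (4,1), (5,2) — 9 in total.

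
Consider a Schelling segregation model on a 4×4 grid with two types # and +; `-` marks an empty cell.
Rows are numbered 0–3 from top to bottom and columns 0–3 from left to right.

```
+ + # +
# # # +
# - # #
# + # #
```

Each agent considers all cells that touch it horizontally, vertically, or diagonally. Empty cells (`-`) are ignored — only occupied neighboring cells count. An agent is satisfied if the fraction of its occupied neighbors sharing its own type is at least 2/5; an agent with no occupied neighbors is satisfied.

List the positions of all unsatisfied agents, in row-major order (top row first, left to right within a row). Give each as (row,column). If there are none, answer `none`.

(0,0), (0,1), (0,3), (1,3), (3,1)

(0,0)+ 1/3 unhappy
(0,1)+ 1/5 unhappy
(0,2)# 2/5 ok
(0,3)+ 1/3 unhappy
(1,0)# 2/4 ok
(1,1)# 5/7 ok
(1,2)# 4/7 ok
(1,3)+ 1/5 unhappy
(2,0)# 3/4 ok
(2,2)# 5/7 ok
(2,3)# 4/5 ok
(3,0)# 1/2 ok
(3,1)+ 0/4 unhappy
(3,2)# 3/4 ok
(3,3)# 3/3 ok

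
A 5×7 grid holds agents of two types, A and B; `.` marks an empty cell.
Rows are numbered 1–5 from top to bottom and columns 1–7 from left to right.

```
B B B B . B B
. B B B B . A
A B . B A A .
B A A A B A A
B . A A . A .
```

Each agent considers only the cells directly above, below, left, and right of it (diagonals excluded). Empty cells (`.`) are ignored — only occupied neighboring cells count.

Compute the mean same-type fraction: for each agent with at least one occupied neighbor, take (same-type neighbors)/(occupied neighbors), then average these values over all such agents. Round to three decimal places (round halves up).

(1,1)B 1/1
(1,2)B 3/3
(1,3)B 3/3
(1,4)B 2/2
(1,6)B 1/1
(1,7)B 1/2
(2,2)B 3/3
(2,3)B 3/3
(2,4)B 4/4
(2,5)B 1/2
(2,7)A 0/1
(3,1)A 0/2
(3,2)B 1/3
(3,4)B 1/3
(3,5)A 1/4
(3,6)A 2/2
(4,1)B 1/3
(4,2)A 1/3
(4,3)A 3/3
(4,4)A 2/4
(4,5)B 0/3
(4,6)A 3/4
(4,7)A 1/1
(5,1)B 1/1
(5,3)A 2/2
(5,4)A 2/2
(5,6)A 1/1
Sum over 27 agents: 1/1 + 3/3 + 3/3 + 2/2 + 1/1 + 1/2 + 3/3 + 3/3 + 4/4 + 1/2 + 0/1 + 0/2 + 1/3 + 1/3 + 1/4 + 2/2 + 1/3 + 1/3 + 3/3 + 2/4 + 0/3 + 3/4 + 1/1 + 1/1 + 2/2 + 2/2 + 1/1 = 113/6; mean = 113/6 ÷ 27 = 113/162 = 0.697530… → 0.698.

0.698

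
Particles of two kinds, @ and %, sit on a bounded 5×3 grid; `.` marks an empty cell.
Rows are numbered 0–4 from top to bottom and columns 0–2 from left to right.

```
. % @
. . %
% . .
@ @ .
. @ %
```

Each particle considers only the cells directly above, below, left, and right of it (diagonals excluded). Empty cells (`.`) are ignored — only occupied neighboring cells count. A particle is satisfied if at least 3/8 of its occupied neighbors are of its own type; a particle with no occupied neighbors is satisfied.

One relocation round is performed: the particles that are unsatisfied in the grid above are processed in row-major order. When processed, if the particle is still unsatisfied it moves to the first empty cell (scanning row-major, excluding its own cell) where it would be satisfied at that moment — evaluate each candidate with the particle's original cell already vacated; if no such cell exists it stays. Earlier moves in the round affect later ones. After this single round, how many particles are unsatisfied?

0

Initially unsatisfied (in order): (0,1), (0,2), (1,2), (2,0), (4,2).
  (0,1) → (0,0).
  (0,2) → (2,1).
  (1,2): now satisfied by earlier moves; stays.
  (2,0) → (0,1).
  (4,2) → (0,2).
Resulting grid:
% % %
. . %
. @ .
@ @ .
. @ .
All satisfied now.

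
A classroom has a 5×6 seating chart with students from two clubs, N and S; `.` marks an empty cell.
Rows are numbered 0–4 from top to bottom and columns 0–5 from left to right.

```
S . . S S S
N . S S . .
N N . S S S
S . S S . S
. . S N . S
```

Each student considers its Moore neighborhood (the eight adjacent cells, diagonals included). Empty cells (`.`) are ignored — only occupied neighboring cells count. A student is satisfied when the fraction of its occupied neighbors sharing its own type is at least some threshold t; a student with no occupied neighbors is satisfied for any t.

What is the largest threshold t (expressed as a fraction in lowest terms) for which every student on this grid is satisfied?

Row 0: (0,0)S 0/1 · (0,3)S 3/3 · (0,4)S 3/3 · (0,5)S 1/1
Row 1: (1,0)N 2/3 · (1,2)S 3/4 · (1,3)S 5/5
Row 2: (2,0)N 2/3 · (2,1)N 2/5 · (2,3)S 5/5 · (2,4)S 5/5 · (2,5)S 2/2
Row 3: (3,0)S 0/2 · (3,2)S 3/5 · (3,3)S 4/5 · (3,5)S 3/3
Row 4: (4,2)S 2/3 · (4,3)N 0/3 · (4,5)S 1/1
The smallest same-type fraction is 0/1 at (0,0), which reduces to 0/1. Any threshold above that leaves this student unsatisfied.

0/1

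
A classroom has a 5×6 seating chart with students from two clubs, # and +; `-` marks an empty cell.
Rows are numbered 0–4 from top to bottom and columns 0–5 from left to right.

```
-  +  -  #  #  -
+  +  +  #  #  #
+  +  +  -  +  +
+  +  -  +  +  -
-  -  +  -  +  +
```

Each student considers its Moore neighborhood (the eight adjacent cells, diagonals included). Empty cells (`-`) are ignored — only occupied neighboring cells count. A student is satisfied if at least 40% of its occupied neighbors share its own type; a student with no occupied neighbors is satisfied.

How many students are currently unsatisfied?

0

(0,1)+ 3/3 satisfied
(0,3)# 3/4 satisfied
(0,4)# 4/4 satisfied
(1,0)+ 4/4 satisfied
(1,1)+ 6/6 satisfied
(1,2)+ 4/6 satisfied
(1,3)# 3/6 satisfied
(1,4)# 4/6 satisfied
(1,5)# 2/4 satisfied
(2,0)+ 5/5 satisfied
(2,1)+ 7/7 satisfied
(2,2)+ 5/6 satisfied
(2,4)+ 3/6 satisfied
(2,5)+ 2/4 satisfied
(3,0)+ 3/3 satisfied
(3,1)+ 5/5 satisfied
(3,3)+ 5/5 satisfied
(3,4)+ 5/5 satisfied
(4,2)+ 2/2 satisfied
(4,4)+ 3/3 satisfied
(4,5)+ 2/2 satisfied
Every one meets the threshold.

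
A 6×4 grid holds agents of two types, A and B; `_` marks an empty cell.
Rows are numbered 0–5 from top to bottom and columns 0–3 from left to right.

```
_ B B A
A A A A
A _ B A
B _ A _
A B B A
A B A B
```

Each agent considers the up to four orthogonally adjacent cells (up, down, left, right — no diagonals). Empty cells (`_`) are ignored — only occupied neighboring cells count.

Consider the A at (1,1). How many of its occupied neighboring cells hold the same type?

Occupied neighbors of (1,1): (0,1)=B, (1,0)=A, (1,2)=A.
Same type (A): 2 of 3.

2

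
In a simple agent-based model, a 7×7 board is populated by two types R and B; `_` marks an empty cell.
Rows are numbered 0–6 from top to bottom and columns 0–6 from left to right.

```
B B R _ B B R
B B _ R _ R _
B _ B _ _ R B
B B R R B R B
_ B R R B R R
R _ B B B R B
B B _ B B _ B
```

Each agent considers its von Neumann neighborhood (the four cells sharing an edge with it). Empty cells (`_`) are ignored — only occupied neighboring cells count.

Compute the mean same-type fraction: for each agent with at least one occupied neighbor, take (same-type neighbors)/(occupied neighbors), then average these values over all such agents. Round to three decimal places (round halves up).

0.592

(0,0)B 2/2
(0,1)B 2/3
(0,2)R 0/1
(0,4)B 1/1
(0,5)B 1/3
(0,6)R 0/1
(1,0)B 3/3
(1,1)B 2/2
(1,3)R — no occupied neighbors
(1,5)R 1/2
(2,0)B 2/2
(2,2)B 0/1
(2,5)R 2/3
(2,6)B 1/2
(3,0)B 2/2
(3,1)B 2/3
(3,2)R 2/4
(3,3)R 2/3
(3,4)B 1/3
(3,5)R 2/4
(3,6)B 1/3
(4,1)B 1/2
(4,2)R 2/4
(4,3)R 2/4
(4,4)B 2/4
(4,5)R 3/4
(4,6)R 1/3
(5,0)R 0/1
(5,2)B 1/2
(5,3)B 3/4
(5,4)B 3/4
(5,5)R 1/3
(5,6)B 1/3
(6,0)B 1/2
(6,1)B 1/1
(6,3)B 2/2
(6,4)B 2/2
(6,6)B 1/1
Sum over 37 agents: 2/2 + 2/3 + 0/1 + 1/1 + 1/3 + 0/1 + 3/3 + 2/2 + 1/2 + 2/2 + 0/1 + 2/3 + 1/2 + 2/2 + 2/3 + 2/4 + 2/3 + 1/3 + 2/4 + 1/3 + 1/2 + 2/4 + 2/4 + 2/4 + 3/4 + 1/3 + 0/1 + 1/2 + 3/4 + 3/4 + 1/3 + 1/3 + 1/2 + 1/1 + 2/2 + 2/2 + 1/1 = 263/12; mean = 263/12 ÷ 37 = 263/444 = 0.592342… → 0.592.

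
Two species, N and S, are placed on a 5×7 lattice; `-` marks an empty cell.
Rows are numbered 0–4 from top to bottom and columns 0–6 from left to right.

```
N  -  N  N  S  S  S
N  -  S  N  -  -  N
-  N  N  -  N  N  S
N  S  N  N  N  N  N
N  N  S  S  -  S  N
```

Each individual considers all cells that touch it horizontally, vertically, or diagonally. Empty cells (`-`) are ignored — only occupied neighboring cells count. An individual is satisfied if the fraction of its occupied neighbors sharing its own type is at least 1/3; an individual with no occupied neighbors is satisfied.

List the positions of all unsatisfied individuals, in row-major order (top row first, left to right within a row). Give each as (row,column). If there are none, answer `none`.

(1,2), (1,6), (2,6), (3,1), (4,3), (4,5)

Row 0: (0,0)N 1/1 ✓ · (0,2)N 2/3 ✓ · (0,3)N 2/4 ✓ · (0,4)S 1/3 ✓ · (0,5)S 2/3 ✓ · (0,6)S 1/2 ✓
Row 1: (1,0)N 2/2 ✓ · (1,2)S 0/5 ✗ · (1,3)N 4/6 ✓ · (1,6)N 1/4 ✗
Row 2: (2,1)N 4/6 ✓ · (2,2)N 4/6 ✓ · (2,4)N 5/5 ✓ · (2,5)N 5/6 ✓ · (2,6)S 0/4 ✗
Row 3: (3,0)N 3/4 ✓ · (3,1)S 1/7 ✗ · (3,2)N 4/7 ✓ · (3,3)N 4/6 ✓ · (3,4)N 4/6 ✓ · (3,5)N 5/7 ✓ · (3,6)N 3/5 ✓
Row 4: (4,0)N 2/3 ✓ · (4,1)N 3/5 ✓ · (4,2)S 2/5 ✓ · (4,3)S 1/4 ✗ · (4,5)S 0/4 ✗ · (4,6)N 2/3 ✓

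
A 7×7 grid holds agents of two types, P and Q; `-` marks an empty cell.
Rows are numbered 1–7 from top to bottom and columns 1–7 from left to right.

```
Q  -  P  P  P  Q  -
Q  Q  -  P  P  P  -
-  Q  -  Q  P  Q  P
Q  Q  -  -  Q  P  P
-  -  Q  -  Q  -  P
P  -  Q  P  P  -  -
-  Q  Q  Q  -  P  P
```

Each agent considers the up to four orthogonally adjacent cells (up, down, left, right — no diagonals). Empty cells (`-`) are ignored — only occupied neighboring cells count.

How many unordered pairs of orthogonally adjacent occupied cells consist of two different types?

13

Scan each occupied cell's neighbors to the right and below so each pair is counted once.
From row 1: 2 unlike of 7 pairs (running 2/7).
From row 2: 2 unlike of 7 pairs (running 4/14).
From row 3: 5 unlike of 7 pairs (running 9/21).
From row 4: 1 unlike of 5 pairs (running 10/26).
From row 5: 1 unlike of 2 pairs (running 11/28).
From row 6: 2 unlike of 4 pairs (running 13/32).
From row 7: 0 unlike of 3 pairs (running 13/35).
Total adjacent occupied pairs: 35; unlike-type pairs: 13.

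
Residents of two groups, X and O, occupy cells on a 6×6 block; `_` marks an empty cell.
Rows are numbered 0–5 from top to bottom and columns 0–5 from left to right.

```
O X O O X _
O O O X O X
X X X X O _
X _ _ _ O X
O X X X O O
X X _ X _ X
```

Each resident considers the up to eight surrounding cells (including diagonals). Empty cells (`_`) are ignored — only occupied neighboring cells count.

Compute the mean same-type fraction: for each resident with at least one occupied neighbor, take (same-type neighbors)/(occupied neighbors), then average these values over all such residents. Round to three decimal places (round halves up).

0.463

Row 0: (0,0)O 2/3 · (0,1)X 0/5 · (0,2)O 3/5 · (0,3)O 3/5 · (0,4)X 2/4
Row 1: (1,0)O 2/5 · (1,1)O 4/8 · (1,2)O 3/8 · (1,3)X 3/8 · (1,4)O 2/6 · (1,5)X 1/3
Row 2: (2,0)X 2/4 · (2,1)X 3/6 · (2,2)X 3/5 · (2,3)X 2/6 · (2,4)O 2/6
Row 3: (3,0)X 3/4 · (3,4)O 3/6 · (3,5)X 0/4
Row 4: (4,0)O 0/4 · (4,1)X 4/5 · (4,2)X 4/4 · (4,3)X 2/4 · (4,4)O 2/6 · (4,5)O 2/4
Row 5: (5,0)X 2/3 · (5,1)X 3/4 · (5,3)X 2/3 · (5,5)X 0/2
Sum over 29 residents: 2/3 + 0/5 + 3/5 + 3/5 + 2/4 + 2/5 + 4/8 + 3/8 + 3/8 + 2/6 + 1/3 + 2/4 + 3/6 + 3/5 + 2/6 + 2/6 + 3/4 + 3/6 + 0/4 + 0/4 + 4/5 + 4/4 + 2/4 + 2/6 + 2/4 + 2/3 + 3/4 + 2/3 + 0/2 = 161/12; mean = 161/12 ÷ 29 = 161/348 = 0.462643… → 0.463.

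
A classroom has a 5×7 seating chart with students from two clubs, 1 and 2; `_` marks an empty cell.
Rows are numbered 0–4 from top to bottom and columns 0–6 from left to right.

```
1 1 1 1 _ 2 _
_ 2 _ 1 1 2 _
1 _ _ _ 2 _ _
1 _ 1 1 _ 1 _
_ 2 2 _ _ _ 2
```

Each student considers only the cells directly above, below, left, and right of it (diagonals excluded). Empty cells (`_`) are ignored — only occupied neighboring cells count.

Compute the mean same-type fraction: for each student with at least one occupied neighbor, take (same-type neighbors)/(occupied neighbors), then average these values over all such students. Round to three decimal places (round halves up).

0.719

(0,0)1 1/1
(0,1)1 2/3
(0,2)1 2/2
(0,3)1 2/2
(0,5)2 1/1
(1,1)2 0/1
(1,3)1 2/2
(1,4)1 1/3
(1,5)2 1/2
(2,0)1 1/1
(2,4)2 0/1
(3,0)1 1/1
(3,2)1 1/2
(3,3)1 1/1
(3,5)1 — no occupied neighbors
(4,1)2 1/1
(4,2)2 1/2
(4,6)2 — no occupied neighbors
Sum over 16 students: 1/1 + 2/3 + 2/2 + 2/2 + 1/1 + 0/1 + 2/2 + 1/3 + 1/2 + 1/1 + 0/1 + 1/1 + 1/2 + 1/1 + 1/1 + 1/2 = 23/2; mean = 23/2 ÷ 16 = 23/32 = 0.71875 → 0.719.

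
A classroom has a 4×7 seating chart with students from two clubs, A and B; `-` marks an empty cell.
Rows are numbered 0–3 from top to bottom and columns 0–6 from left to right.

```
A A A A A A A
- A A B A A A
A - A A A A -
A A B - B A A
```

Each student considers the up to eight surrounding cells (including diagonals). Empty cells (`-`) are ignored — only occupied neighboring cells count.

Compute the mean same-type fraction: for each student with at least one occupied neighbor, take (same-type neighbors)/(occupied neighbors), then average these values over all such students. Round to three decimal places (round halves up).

(0,0)A 2/2
(0,1)A 4/4
(0,2)A 4/5
(0,3)A 4/5
(0,4)A 4/5
(0,5)A 5/5
(0,6)A 3/3
(1,1)A 6/6
(1,2)A 6/7
(1,3)B 0/8
(1,4)A 7/8
(1,5)A 7/7
(1,6)A 4/4
(2,0)A 3/3
(2,2)A 4/6
(2,3)A 4/7
(2,4)A 5/7
(2,5)A 6/7
(3,0)A 2/2
(3,1)A 3/4
(3,2)B 0/3
(3,4)B 0/4
(3,5)A 3/4
(3,6)A 2/2
Sum over 24 students: 2/2 + 4/4 + 4/5 + 4/5 + 4/5 + 5/5 + 3/3 + 6/6 + 6/7 + 0/8 + 7/8 + 7/7 + 4/4 + 3/3 + 4/6 + 4/7 + 5/7 + 6/7 + 2/2 + 3/4 + 0/3 + 0/4 + 3/4 + 2/2 = 2213/120; mean = 2213/120 ÷ 24 = 2213/2880 = 0.768402… → 0.768.

0.768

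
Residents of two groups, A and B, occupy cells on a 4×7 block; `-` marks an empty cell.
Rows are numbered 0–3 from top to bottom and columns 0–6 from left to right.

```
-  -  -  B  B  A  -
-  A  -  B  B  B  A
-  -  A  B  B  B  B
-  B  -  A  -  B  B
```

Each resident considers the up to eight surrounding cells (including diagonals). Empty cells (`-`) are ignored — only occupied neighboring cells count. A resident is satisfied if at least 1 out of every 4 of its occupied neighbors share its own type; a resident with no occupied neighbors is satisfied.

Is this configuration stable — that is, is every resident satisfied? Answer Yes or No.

No

(0,3)B 3/3 ✓
(0,4)B 4/5 ✓
(0,5)A 1/4 ✓
(1,1)A 1/1 ✓
(1,3)B 5/6 ✓
(1,4)B 7/8 ✓
(1,5)B 5/7 ✓
(1,6)A 1/4 ✓
(2,2)A 2/5 ✓
(2,3)B 3/5 ✓
(2,4)B 6/7 ✓
(2,5)B 6/7 ✓
(2,6)B 4/5 ✓
(3,1)B 0/1 ✗
(3,3)A 1/3 ✓
(3,5)B 4/4 ✓
(3,6)B 3/3 ✓
For instance (3,1) has only 0/1 same-type neighbors, below 1/4.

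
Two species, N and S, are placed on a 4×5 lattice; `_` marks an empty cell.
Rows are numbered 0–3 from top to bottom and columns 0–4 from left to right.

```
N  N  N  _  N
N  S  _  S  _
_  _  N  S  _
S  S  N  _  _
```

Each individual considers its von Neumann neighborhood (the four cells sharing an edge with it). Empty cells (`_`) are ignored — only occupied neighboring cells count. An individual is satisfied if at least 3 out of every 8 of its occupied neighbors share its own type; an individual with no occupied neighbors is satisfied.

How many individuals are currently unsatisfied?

Row 0: (0,0)N 2/2 satisfied · (0,1)N 2/3 satisfied · (0,2)N 1/1 satisfied · (0,4)N 0/0 satisfied
Row 1: (1,0)N 1/2 satisfied · (1,1)S 0/2 not · (1,3)S 1/1 satisfied
Row 2: (2,2)N 1/2 satisfied · (2,3)S 1/2 satisfied
Row 3: (3,0)S 1/1 satisfied · (3,1)S 1/2 satisfied · (3,2)N 1/2 satisfied
Unsatisfied: (1,1) — 1 in total.

1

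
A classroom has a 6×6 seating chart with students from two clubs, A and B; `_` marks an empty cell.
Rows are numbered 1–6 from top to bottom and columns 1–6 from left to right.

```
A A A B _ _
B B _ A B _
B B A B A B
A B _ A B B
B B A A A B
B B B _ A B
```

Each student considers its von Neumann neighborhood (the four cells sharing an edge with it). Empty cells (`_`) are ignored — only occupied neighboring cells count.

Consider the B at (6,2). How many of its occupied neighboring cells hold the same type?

Occupied neighbors of (6,2): (5,2)=B, (6,1)=B, (6,3)=B.
Same type (B): 3 of 3.

3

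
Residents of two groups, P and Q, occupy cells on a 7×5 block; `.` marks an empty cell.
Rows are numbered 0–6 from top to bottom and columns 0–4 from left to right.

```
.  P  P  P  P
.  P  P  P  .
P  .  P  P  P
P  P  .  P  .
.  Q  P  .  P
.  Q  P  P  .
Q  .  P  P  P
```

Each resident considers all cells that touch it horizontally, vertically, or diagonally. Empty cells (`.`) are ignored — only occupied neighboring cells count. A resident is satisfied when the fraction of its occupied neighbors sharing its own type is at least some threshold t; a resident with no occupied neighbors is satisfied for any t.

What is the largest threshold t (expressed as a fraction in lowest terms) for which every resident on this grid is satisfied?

1/5

Row 0: (0,1)P 3/3 · (0,2)P 5/5 · (0,3)P 4/4 · (0,4)P 2/2
Row 1: (1,1)P 5/5 · (1,2)P 7/7 · (1,3)P 7/7
Row 2: (2,0)P 3/3 · (2,2)P 6/6 · (2,3)P 5/5 · (2,4)P 3/3
Row 3: (3,0)P 2/3 · (3,1)P 4/5 · (3,3)P 5/5
Row 4: (4,1)Q 1/5 · (4,2)P 4/6 · (4,4)P 2/2
Row 5: (5,1)Q 2/5 · (5,2)P 4/6 · (5,3)P 6/6
Row 6: (6,0)Q 1/1 · (6,2)P 3/4 · (6,3)P 4/4 · (6,4)P 2/2
The smallest same-type fraction is 1/5 at (4,1), which reduces to 1/5. Any threshold above that leaves this resident unsatisfied.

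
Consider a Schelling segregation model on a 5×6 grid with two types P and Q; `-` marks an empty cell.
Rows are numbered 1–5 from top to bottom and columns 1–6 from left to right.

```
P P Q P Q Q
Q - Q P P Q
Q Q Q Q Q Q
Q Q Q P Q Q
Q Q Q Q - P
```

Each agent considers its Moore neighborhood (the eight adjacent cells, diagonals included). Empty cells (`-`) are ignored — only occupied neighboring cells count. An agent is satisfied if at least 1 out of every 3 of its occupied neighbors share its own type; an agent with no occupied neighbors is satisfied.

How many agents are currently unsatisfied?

6

Row 1: (1,1)P 1/2 ✓ · (1,2)P 1/4 ✗ · (1,3)Q 1/4 ✗ · (1,4)P 2/5 ✓ · (1,5)Q 2/5 ✓ · (1,6)Q 2/3 ✓
Row 2: (2,1)Q 2/4 ✓ · (2,3)Q 4/7 ✓ · (2,4)P 2/8 ✗ · (2,5)P 2/8 ✗ · (2,6)Q 4/5 ✓
Row 3: (3,1)Q 4/4 ✓ · (3,2)Q 7/7 ✓ · (3,3)Q 5/7 ✓ · (3,4)Q 5/8 ✓ · (3,5)Q 5/8 ✓ · (3,6)Q 4/5 ✓
Row 4: (4,1)Q 5/5 ✓ · (4,2)Q 8/8 ✓ · (4,3)Q 7/8 ✓ · (4,4)P 0/7 ✗ · (4,5)Q 5/7 ✓ · (4,6)Q 3/4 ✓
Row 5: (5,1)Q 3/3 ✓ · (5,2)Q 5/5 ✓ · (5,3)Q 4/5 ✓ · (5,4)Q 3/4 ✓ · (5,6)P 0/2 ✗
Unsatisfied: (1,2), (1,3), (2,4), (2,5), (4,4), (5,6) — 6 in total.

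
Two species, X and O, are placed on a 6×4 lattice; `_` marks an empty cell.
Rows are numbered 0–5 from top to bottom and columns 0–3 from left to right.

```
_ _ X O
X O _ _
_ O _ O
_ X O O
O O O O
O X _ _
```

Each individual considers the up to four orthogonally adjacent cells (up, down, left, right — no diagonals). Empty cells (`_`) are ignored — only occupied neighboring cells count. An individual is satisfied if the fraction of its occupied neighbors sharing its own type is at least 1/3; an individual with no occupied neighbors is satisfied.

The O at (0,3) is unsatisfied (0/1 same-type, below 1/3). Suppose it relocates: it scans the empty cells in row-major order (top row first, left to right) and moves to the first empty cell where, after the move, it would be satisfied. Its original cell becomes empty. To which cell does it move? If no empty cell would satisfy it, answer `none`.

Vacating (0,3). Empty cells in order:
  (0,0): 0/1 same-type → still unsatisfied.
  (0,1): 1/2 same-type → satisfied — stop here.

(0,1)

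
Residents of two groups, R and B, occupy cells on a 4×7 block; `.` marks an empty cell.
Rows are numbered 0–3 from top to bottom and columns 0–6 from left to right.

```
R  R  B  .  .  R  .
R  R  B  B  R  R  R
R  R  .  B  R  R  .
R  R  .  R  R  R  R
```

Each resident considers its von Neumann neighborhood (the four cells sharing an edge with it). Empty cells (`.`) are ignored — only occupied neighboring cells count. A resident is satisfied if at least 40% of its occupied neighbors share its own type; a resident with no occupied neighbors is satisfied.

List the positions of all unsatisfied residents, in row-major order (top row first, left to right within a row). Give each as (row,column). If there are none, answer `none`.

(2,3)

Row 0: (0,0)R 2/2 satisfied · (0,1)R 2/3 satisfied · (0,2)B 1/2 satisfied · (0,5)R 1/1 satisfied
Row 1: (1,0)R 3/3 satisfied · (1,1)R 3/4 satisfied · (1,2)B 2/3 satisfied · (1,3)B 2/3 satisfied · (1,4)R 2/3 satisfied · (1,5)R 4/4 satisfied · (1,6)R 1/1 satisfied
Row 2: (2,0)R 3/3 satisfied · (2,1)R 3/3 satisfied · (2,3)B 1/3 not · (2,4)R 3/4 satisfied · (2,5)R 3/3 satisfied
Row 3: (3,0)R 2/2 satisfied · (3,1)R 2/2 satisfied · (3,3)R 1/2 satisfied · (3,4)R 3/3 satisfied · (3,5)R 3/3 satisfied · (3,6)R 1/1 satisfied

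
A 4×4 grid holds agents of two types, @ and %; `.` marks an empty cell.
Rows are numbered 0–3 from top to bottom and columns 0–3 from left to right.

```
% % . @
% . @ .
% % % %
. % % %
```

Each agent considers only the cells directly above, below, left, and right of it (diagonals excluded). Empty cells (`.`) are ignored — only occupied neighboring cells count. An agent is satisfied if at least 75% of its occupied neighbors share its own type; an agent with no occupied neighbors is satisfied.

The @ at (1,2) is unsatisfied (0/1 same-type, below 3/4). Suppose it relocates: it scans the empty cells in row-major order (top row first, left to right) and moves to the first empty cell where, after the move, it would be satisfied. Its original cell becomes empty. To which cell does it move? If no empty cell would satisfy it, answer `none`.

none

Vacating (1,2). Empty cells in order:
  (0,2): 1/2 same-type → still unsatisfied.
  (1,1): 0/3 same-type → still unsatisfied.
  (1,3): 1/2 same-type → still unsatisfied.
  (3,0): 0/2 same-type → still unsatisfied.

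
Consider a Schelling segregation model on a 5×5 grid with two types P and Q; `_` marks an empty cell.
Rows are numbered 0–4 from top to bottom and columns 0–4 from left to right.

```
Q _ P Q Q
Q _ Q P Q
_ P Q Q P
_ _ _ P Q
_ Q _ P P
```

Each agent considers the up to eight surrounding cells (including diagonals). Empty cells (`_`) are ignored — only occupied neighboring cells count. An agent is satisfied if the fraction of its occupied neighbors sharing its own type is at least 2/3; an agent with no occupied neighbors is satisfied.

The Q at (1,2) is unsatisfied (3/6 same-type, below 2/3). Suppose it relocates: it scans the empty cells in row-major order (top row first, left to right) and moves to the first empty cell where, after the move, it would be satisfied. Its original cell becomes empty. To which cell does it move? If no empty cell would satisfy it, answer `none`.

(0,1)

Vacating (1,2). Empty cells in order:
  (0,1): 2/3 same-type → satisfied — stop here.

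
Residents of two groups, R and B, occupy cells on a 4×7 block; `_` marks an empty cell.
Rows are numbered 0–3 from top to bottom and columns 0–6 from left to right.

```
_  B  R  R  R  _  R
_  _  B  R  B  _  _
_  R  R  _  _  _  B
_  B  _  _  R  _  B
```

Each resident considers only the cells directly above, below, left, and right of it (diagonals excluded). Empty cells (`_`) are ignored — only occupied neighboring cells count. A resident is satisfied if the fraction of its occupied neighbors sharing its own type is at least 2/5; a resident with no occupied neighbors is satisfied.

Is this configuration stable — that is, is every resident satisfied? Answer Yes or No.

No

Row 0: (0,1)B 0/1 ✗ · (0,2)R 1/3 ✗ · (0,3)R 3/3 ✓ · (0,4)R 1/2 ✓ · (0,6)R 0/0 ✓
Row 1: (1,2)B 0/3 ✗ · (1,3)R 1/3 ✗ · (1,4)B 0/2 ✗
Row 2: (2,1)R 1/2 ✓ · (2,2)R 1/2 ✓ · (2,6)B 1/1 ✓
Row 3: (3,1)B 0/1 ✗ · (3,4)R 0/0 ✓ · (3,6)B 1/1 ✓
For instance (0,1) has only 0/1 same-type neighbors, below 2/5.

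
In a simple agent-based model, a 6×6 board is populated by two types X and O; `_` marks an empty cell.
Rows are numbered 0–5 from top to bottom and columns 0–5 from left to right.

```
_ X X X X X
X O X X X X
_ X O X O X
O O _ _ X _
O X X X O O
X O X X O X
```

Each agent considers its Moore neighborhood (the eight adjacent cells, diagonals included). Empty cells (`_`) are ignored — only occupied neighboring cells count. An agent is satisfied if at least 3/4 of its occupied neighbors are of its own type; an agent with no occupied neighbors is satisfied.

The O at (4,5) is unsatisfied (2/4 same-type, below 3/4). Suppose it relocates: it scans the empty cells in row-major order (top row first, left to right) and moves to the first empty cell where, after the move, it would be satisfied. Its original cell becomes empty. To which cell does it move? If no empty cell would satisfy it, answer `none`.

Vacating (4,5). Empty cells in order:
  (0,0): 1/3 same-type → still unsatisfied.
  (2,0): 3/5 same-type → still unsatisfied.
  (3,2): 2/7 same-type → still unsatisfied.
  (3,3): 3/7 same-type → still unsatisfied.
  (3,5): 2/4 same-type → still unsatisfied.

none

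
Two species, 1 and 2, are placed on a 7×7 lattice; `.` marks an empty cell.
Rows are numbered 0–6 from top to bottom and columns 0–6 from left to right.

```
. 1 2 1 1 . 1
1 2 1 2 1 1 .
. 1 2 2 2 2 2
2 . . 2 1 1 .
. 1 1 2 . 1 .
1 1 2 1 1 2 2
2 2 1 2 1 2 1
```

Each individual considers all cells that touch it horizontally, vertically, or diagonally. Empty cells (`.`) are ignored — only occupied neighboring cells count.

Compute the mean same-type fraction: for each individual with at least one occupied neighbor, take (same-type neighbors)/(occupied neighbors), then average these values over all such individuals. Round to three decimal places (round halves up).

Row 0: (0,1)1 2/4 · (0,2)2 2/5 · (0,3)1 3/5 · (0,4)1 3/4 · (0,6)1 1/1
Row 1: (1,0)1 2/3 · (1,1)2 2/6 · (1,2)1 3/8 · (1,3)2 4/8 · (1,4)1 3/7 · (1,5)1 3/6
Row 2: (2,1)1 2/5 · (2,2)2 4/6 · (2,3)2 4/7 · (2,4)2 4/8 · (2,5)2 2/6 · (2,6)2 1/3
Row 3: (3,0)2 0/2 · (3,3)2 4/6 · (3,4)1 2/7 · (3,5)1 2/5
Row 4: (4,1)1 3/5 · (4,2)1 3/6 · (4,3)2 2/6 · (4,5)1 3/5
Row 5: (5,0)1 2/4 · (5,1)1 4/7 · (5,2)2 3/8 · (5,3)1 4/7 · (5,4)1 3/7 · (5,5)2 2/6 · (5,6)2 2/4
Row 6: (6,0)2 1/3 · (6,1)2 2/5 · (6,2)1 2/5 · (6,3)2 1/5 · (6,4)1 2/5 · (6,5)2 2/5 · (6,6)1 0/3
Sum over 39 individuals: 2/4 + 2/5 + 3/5 + 3/4 + 1/1 + 2/3 + 2/6 + 3/8 + 4/8 + 3/7 + 3/6 + 2/5 + 4/6 + 4/7 + 4/8 + 2/6 + 1/3 + 0/2 + 4/6 + 2/7 + 2/5 + 3/5 + 3/6 + 2/6 + 3/5 + 2/4 + 4/7 + 3/8 + 4/7 + 3/7 + 2/6 + 2/4 + 1/3 + 2/5 + 2/5 + 1/5 + 2/5 + 2/5 + 0/3 = 618/35; mean = 618/35 ÷ 39 = 206/455 = 0.452747… → 0.453.

0.453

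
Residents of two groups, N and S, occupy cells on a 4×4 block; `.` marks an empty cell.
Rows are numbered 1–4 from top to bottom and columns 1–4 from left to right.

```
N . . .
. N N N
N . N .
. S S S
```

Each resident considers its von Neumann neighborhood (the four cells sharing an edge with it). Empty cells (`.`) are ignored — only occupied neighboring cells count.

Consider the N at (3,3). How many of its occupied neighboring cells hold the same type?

Occupied neighbors of (3,3): (2,3)=N, (4,3)=S.
Same type (N): 1 of 2.

1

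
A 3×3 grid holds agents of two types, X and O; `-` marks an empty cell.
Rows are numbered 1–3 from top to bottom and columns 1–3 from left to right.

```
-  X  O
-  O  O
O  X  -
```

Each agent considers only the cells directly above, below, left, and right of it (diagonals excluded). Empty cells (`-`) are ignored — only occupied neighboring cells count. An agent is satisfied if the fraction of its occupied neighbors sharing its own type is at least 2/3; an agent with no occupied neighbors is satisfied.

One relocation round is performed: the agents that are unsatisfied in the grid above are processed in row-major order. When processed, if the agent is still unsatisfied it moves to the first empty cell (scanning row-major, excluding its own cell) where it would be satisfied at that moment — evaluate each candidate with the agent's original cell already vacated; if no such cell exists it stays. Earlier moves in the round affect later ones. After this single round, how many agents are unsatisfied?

1

Initially unsatisfied (in order): (1,2), (1,3), (2,2), (3,1), (3,2).
  (1,2) → (1,1).
  (1,3): now satisfied by earlier moves; stays.
  (2,2): no empty cell satisfies it; stays.
  (3,1) → (1,2).
  (3,2) → (3,1).
Resulting grid:
X O O
- O O
X - -
Unsatisfied now: (1,1).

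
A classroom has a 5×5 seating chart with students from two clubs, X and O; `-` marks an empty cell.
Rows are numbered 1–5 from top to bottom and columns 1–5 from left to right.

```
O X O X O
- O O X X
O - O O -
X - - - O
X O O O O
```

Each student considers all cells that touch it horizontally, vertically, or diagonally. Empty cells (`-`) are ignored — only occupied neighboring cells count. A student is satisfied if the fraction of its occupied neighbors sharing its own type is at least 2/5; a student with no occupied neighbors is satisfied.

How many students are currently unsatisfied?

5

Row 1: (1,1)O 1/2 satisfied · (1,2)X 0/4 not · (1,3)O 2/5 satisfied · (1,4)X 2/5 satisfied · (1,5)O 0/3 not
Row 2: (2,2)O 5/6 satisfied · (2,3)O 4/7 satisfied · (2,4)X 2/7 not · (2,5)X 2/4 satisfied
Row 3: (3,1)O 1/2 satisfied · (3,3)O 3/4 satisfied · (3,4)O 3/5 satisfied
Row 4: (4,1)X 1/3 not · (4,5)O 3/3 satisfied
Row 5: (5,1)X 1/2 satisfied · (5,2)O 1/3 not · (5,3)O 2/2 satisfied · (5,4)O 3/3 satisfied · (5,5)O 2/2 satisfied
Unsatisfied: (1,2), (1,5), (2,4), (4,1), (5,2) — 5 in total.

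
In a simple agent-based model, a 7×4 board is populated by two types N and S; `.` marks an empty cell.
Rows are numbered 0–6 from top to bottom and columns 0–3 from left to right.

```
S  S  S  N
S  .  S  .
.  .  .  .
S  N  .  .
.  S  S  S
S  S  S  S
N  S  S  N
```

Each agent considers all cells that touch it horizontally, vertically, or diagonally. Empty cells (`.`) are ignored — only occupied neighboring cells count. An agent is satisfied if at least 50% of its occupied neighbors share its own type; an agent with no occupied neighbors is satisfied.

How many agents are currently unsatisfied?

4

(0,0)S 2/2 satisfied
(0,1)S 4/4 satisfied
(0,2)S 2/3 satisfied
(0,3)N 0/2 not
(1,0)S 2/2 satisfied
(1,2)S 2/3 satisfied
(3,0)S 1/2 satisfied
(3,1)N 0/3 not
(4,1)S 5/6 satisfied
(4,2)S 5/6 satisfied
(4,3)S 3/3 satisfied
(5,0)S 3/4 satisfied
(5,1)S 6/7 satisfied
(5,2)S 7/8 satisfied
(5,3)S 4/5 satisfied
(6,0)N 0/3 not
(6,1)S 4/5 satisfied
(6,2)S 4/5 satisfied
(6,3)N 0/3 not
Unsatisfied: (0,3), (3,1), (6,0), (6,3) — 4 in total.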